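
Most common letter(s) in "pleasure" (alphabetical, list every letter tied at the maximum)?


Word: "pleasure"
Letter counts:
  'a': 1
  'e': 2
  'l': 1
  'p': 1
  'r': 1
  's': 1
  'u': 1
Maximum count = 2
Most frequent = 'e' (2 times each)


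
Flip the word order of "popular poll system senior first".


Original: "popular poll system senior first"
Words (1..n): popular | poll | system | senior | first
Reversed (n..1): first | senior | system | poll | popular
Result = "first senior system poll popular"


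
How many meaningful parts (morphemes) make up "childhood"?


Word: "childhood"
Morphemes: child / -hood
Each morpheme carries meaning
= 2 morphemes


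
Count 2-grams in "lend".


Word: "lend" (length 4)
Number of 2-grams = length - 2 + 1 = 4 - 2 + 1
= 3


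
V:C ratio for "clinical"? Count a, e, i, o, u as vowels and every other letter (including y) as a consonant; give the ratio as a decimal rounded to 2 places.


Word: "clinical"
Vowels (a,e,i,o,u): 3
Consonants: 5
Ratio = 3/5
= 0.60


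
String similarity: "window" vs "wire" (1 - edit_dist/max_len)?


Word 1: "window" (length 6)
Word 2: "wire" (length 4)
One optimal edit sequence:
  1. keep 'w'
  2. keep 'i'
  3. delete 'n'  (+1)
  4. delete 'd'  (+1)
  5. substitute 'o' -> 'r'  (+1)
  6. substitute 'w' -> 'e'  (+1)
Edit distance = 4
Max length = max(6, 4) = 6
Similarity = 1 - 4/6
= 0.3333


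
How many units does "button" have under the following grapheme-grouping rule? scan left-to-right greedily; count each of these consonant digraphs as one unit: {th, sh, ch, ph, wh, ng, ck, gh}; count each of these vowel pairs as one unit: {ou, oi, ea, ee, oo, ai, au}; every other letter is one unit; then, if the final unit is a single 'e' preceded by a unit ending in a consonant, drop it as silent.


Word: "button" (6 letters)
Left-to-right scan:
  (1) 'b' (letter)
  (2) 'u' (letter)
  (3) 't' (letter)
  (4) 't' (letter)
  (5) 'o' (letter)
  (6) 'n' (letter)
Units from scan: 6
Sound units = 6 units


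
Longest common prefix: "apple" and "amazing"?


Word 1: "apple"
Word 2: "amazing"
Comparing from start:
  Pos 0: 'a' == 'a'
  Pos 1: 'p' != 'm' (stop)
LCP = "a" (length 1)


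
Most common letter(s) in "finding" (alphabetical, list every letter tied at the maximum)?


Word: "finding"
Letter counts:
  'd': 1
  'f': 1
  'g': 1
  'i': 2
  'n': 2
Maximum count = 2
Most frequent = 'i', 'n' (2 times each)


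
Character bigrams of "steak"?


Word: "steak" (length 5)
Number of bigrams = 5 - 2 + 1 = 4
  Position 0: "st"
  Position 1: "te"
  Position 2: "ea"
  Position 3: "ak"
Bigrams = "st", "te", "ea", "ak"


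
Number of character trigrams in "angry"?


Word: "angry" (length 5)
Number of 3-grams = length - 3 + 1 = 5 - 3 + 1
= 3


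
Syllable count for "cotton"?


Word: "cotton"
Syllable breakdown: cot · ton
Counting: 2 parts
= 2 syllables


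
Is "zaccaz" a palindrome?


Word: "zaccaz"
Reversed: "zaccaz"
Forward == Backward? zaccaz == zaccaz
Palindrome = Yes


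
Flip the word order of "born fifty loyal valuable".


Original: "born fifty loyal valuable"
Words (1..n): born | fifty | loyal | valuable
Reversed (n..1): valuable | loyal | fifty | born
Result = "valuable loyal fifty born"


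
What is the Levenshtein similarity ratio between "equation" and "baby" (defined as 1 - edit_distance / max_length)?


Word 1: "equation" (length 8)
Word 2: "baby" (length 4)
One optimal edit sequence:
  1. delete 'e'  (+1)
  2. delete 'q'  (+1)
  3. substitute 'u' -> 'b'  (+1)
  4. keep 'a'
  5. delete 't'  (+1)
  6. delete 'i'  (+1)
  7. substitute 'o' -> 'b'  (+1)
  8. substitute 'n' -> 'y'  (+1)
Edit distance = 7
Max length = max(8, 4) = 8
Similarity = 1 - 7/8
= 0.1250


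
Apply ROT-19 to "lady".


Word: "lady"
Shift: 19
Each letter → (letter + shift) mod 26:
  'l' (11) + 19 = 4 → 'e'
  'a' (0) + 19 = 19 → 't'
  'd' (3) + 19 = 22 → 'w'
  'y' (24) + 19 = 17 → 'r'
Result = "etwr"


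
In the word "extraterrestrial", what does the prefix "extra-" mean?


Prefix: extra-
Example: extraterrestrial (extra- + terrestrial)
Meaning = beyond


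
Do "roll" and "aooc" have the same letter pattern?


Pattern of "roll": [0, 1, 2, 2]
Pattern of "aooc": [0, 1, 1, 2]
Patterns do not match
Same pattern = No


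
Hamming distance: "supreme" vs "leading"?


Comparing character by character (same length = 7):
  Pos 0: 's' vs 'l' !=
  Pos 1: 'u' vs 'e' !=
  Pos 2: 'p' vs 'a' !=
  Pos 3: 'r' vs 'd' !=
  Pos 4: 'e' vs 'i' !=
  Pos 5: 'm' vs 'n' !=
  Pos 6: 'e' vs 'g' !=
Hamming distance = 7


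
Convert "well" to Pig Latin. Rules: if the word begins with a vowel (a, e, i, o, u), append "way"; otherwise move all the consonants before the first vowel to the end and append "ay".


Word: "well"
Starts with consonant(s) → move to end, add 'ay'
Consonant cluster: "w"
Pig Latin = "ellway"


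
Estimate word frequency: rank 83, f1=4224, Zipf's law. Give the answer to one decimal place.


Zipf's law: f(r) = f(1) / r
f(1) = 4224
f(83) = 4224 / 83
= 50.9 occurrences


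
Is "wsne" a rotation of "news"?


Word: "news", Candidate: "wsne"
Method: check if candidate is substring of word+word
"newsnews" contains "wsne"? Yes
Is rotation = Yes


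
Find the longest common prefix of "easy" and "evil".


Word 1: "easy"
Word 2: "evil"
Comparing from start:
  Pos 0: 'e' == 'e'
  Pos 1: 'a' != 'v' (stop)
LCP = "e" (length 1)


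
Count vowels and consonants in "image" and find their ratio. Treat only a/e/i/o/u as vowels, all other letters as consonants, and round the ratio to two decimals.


Word: "image"
Vowels (a,e,i,o,u): 3
Consonants: 2
Ratio = 3/2
= 1.50


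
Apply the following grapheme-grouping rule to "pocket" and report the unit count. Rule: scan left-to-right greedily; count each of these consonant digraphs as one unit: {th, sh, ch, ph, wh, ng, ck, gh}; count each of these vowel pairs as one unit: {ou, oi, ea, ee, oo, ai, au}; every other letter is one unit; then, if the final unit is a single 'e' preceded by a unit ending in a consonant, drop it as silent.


Word: "pocket" (6 letters)
Left-to-right scan:
  [1] 'p' (letter)
  [2] 'o' (letter)
  [3] 'ck' (digraph)
  [4] 'e' (letter)
  [5] 't' (letter)
Units from scan: 5
Sound units = 5 units


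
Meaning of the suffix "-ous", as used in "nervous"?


Suffix: -ous
As in: nervous -> nerve + -ous, with a spelling change
Meaning = having quality of


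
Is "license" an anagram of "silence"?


Word 1: "silence" → sorted: ceeilns
Word 2: "license" → sorted: ceeilns
Same letters? ceeilns == ceeilns
Anagram = Yes


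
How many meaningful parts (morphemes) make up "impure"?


Word: "impure"
Morphemes: im- | pure
Each morpheme carries meaning
= 2 morphemes


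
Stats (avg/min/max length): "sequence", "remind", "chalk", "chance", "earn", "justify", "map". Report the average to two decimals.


Lengths: "sequence"=8, "remind"=6, "chalk"=5, "chance"=6, "earn"=4, "justify"=7, "map"=3
Sum = 39, Count = 7
Average = 39/7 = 5.57
= avg=5.57, min=3, max=8


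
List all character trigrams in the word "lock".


Word: "lock" (length 4)
Number of trigrams = 4 - 3 + 1 = 2
  Position 0: "loc"
  Position 1: "ock"
Trigrams = "loc", "ock"


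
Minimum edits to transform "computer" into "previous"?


Word 1: "computer" (length 8)
Word 2: "previous" (length 8)
One optimal edit sequence (insert/delete/substitute each cost 1):
  1. substitute 'c' -> 'p'  (+1)
  2. substitute 'o' -> 'r'  (+1)
  3. substitute 'm' -> 'e'  (+1)
  4. substitute 'p' -> 'v'  (+1)
  5. substitute 'u' -> 'i'  (+1)
  6. substitute 't' -> 'o'  (+1)
  7. substitute 'e' -> 'u'  (+1)
  8. substitute 'r' -> 's'  (+1)
Total edit operations: 8
Edit distance = 8


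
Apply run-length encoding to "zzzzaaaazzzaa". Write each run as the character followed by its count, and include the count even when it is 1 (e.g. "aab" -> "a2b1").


String: "zzzzaaaazzzaa"
Scanning for consecutive runs:
  'z' x 4
  'a' x 4
  'z' x 3
  'a' x 2
RLE = "z4a4z3a2"


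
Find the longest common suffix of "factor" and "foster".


Word 1: "factor"
Word 2: "foster"
Comparing from end:
  Pos -1: 'r' == 'r'
  Pos -2: 'o' != 'e' (stop)
LCS = "r" (length 1)


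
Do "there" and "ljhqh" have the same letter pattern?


Pattern of "there": [0, 1, 2, 3, 2]
Pattern of "ljhqh": [0, 1, 2, 3, 2]
Patterns match
Same pattern = Yes


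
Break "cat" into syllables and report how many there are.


Word: "cat"
Syllable breakdown: cat
Counting: 1 part
= 1 syllable


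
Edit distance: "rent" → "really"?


Word 1: "rent" (length 4)
Word 2: "really" (length 6)
One optimal edit sequence (insert/delete/substitute each cost 1):
  1. keep 'r'
  2. keep 'e'
  3. insert 'a'  (+1)
  4. insert 'l'  (+1)
  5. substitute 'n' -> 'l'  (+1)
  6. substitute 't' -> 'y'  (+1)
Total edit operations: 4
Edit distance = 4


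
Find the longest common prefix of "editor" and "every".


Word 1: "editor"
Word 2: "every"
Comparing from start:
  Pos 0: 'e' == 'e'
  Pos 1: 'd' != 'v' (stop)
LCP = "e" (length 1)


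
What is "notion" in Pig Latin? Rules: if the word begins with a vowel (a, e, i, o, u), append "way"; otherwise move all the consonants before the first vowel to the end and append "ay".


Word: "notion"
Starts with consonant(s) → move to end, add 'ay'
Consonant cluster: "n"
Pig Latin = "otionnay"


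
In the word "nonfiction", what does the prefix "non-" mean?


Prefix: non-
Example: nonfiction = non- + fiction
Meaning = not


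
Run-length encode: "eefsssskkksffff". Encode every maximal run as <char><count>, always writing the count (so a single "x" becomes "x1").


String: "eefsssskkksffff"
Scanning for consecutive runs:
  'e' x 2
  'f' x 1
  's' x 4
  'k' x 3
  's' x 1
  'f' x 4
RLE = "e2f1s4k3s1f4"


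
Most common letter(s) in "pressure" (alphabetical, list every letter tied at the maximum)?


Word: "pressure"
Letter counts:
  'e': 2
  'p': 1
  'r': 2
  's': 2
  'u': 1
Maximum count = 2
Most frequent = 'e', 'r', 's' (2 times each)


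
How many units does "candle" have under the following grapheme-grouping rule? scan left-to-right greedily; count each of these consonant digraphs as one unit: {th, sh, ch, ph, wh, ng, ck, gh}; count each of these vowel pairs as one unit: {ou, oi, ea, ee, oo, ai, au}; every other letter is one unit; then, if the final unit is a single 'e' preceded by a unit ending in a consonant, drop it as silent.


Word: "candle" (6 letters)
Left-to-right scan:
  (1) 'c' (letter)
  (2) 'a' (letter)
  (3) 'n' (letter)
  (4) 'd' (letter)
  (5) 'l' (letter)
  (6) 'e' (letter)
Units from scan: 6
Final unit is 'e' after a consonant -> drop as silent (-1)
Sound units = 5 units


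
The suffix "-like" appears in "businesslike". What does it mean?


Suffix: -like
Example: businesslike (business + -like)
Meaning = resembling


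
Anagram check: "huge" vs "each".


Word 1: "huge" → sorted: eghu
Word 2: "each" → sorted: aceh
Same letters? eghu != aceh
Anagram = No


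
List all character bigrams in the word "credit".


Word: "credit" (length 6)
Number of bigrams = 6 - 2 + 1 = 5
  Position 0: "cr"
  Position 1: "re"
  Position 2: "ed"
  Position 3: "di"
  Position 4: "it"
Bigrams = "cr", "re", "ed", "di", "it"


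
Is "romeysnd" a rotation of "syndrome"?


Word: "syndrome", Candidate: "romeysnd"
Method: check if candidate is substring of word+word
"syndromesyndrome" contains "romeysnd"? No
Is rotation = No


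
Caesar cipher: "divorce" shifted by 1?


Word: "divorce"
Shift: 1
Each letter → (letter + shift) mod 26:
  'd' (3) + 1 = 4 → 'e'
  'i' (8) + 1 = 9 → 'j'
  'v' (21) + 1 = 22 → 'w'
  'o' (14) + 1 = 15 → 'p'
  'r' (17) + 1 = 18 → 's'
  'c' (2) + 1 = 3 → 'd'
  'e' (4) + 1 = 5 → 'f'
Result = "ejwpsdf"


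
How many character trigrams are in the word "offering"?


Word: "offering" (length 8)
Number of 3-grams = length - 3 + 1 = 8 - 3 + 1
= 6


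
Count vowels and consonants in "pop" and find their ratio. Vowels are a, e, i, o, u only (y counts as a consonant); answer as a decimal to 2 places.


Word: "pop"
Vowels (a,e,i,o,u): 1
Consonants: 2
Ratio = 1/2
= 0.50


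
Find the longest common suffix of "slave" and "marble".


Word 1: "slave"
Word 2: "marble"
Comparing from end:
  Pos -1: 'e' == 'e'
  Pos -2: 'v' != 'l' (stop)
LCS = "e" (length 1)


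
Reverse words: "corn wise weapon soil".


Original: "corn wise weapon soil"
Words (1..n): corn | wise | weapon | soil
Reversed (n..1): soil | weapon | wise | corn
Result = "soil weapon wise corn"


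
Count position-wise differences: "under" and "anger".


Comparing character by character (same length = 5):
  Pos 0: 'u' vs 'a' !=
  Pos 1: 'n' vs 'n' =
  Pos 2: 'd' vs 'g' !=
  Pos 3: 'e' vs 'e' =
  Pos 4: 'r' vs 'r' =
Hamming distance = 2


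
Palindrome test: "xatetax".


Word: "xatetax"
Reversed: "xatetax"
Forward == Backward? xatetax == xatetax
Palindrome = Yes


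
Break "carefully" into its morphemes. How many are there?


Word: "carefully"
Morphemes: care + -ful + -ly
Each morpheme carries meaning
= 3 morphemes


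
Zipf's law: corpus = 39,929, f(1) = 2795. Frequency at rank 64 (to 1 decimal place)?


Zipf's law: f(r) = f(1) / r
f(1) = 2795
f(64) = 2795 / 64
= 43.7 occurrences


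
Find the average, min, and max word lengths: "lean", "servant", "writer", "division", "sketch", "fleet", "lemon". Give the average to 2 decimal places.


Lengths: "lean"=4, "servant"=7, "writer"=6, "division"=8, "sketch"=6, "fleet"=5, "lemon"=5
Sum = 41, Count = 7
Average = 41/7 = 5.86
= avg=5.86, min=4, max=8


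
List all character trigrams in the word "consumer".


Word: "consumer" (length 8)
Number of trigrams = 8 - 3 + 1 = 6
  Position 0: "con"
  Position 1: "ons"
  Position 2: "nsu"
  Position 3: "sum"
  Position 4: "ume"
  Position 5: "mer"
Trigrams = "con", "ons", "nsu", "sum", "ume", "mer"


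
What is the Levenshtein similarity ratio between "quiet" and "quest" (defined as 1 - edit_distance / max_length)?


Word 1: "quiet" (length 5)
Word 2: "quest" (length 5)
One optimal edit sequence:
  1. keep 'q'
  2. keep 'u'
  3. substitute 'i' -> 'e'  (+1)
  4. substitute 'e' -> 's'  (+1)
  5. keep 't'
Edit distance = 2
Max length = max(5, 5) = 5
Similarity = 1 - 2/5
= 0.6000


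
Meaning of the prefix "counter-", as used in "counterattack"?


Prefix: counter-
Example: counterattack = counter- + attack
Meaning = against / opposite


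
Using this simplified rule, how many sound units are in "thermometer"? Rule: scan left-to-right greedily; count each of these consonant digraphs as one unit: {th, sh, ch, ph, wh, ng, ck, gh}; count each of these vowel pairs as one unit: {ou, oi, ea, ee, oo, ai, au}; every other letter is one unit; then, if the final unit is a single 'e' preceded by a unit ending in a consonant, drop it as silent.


Word: "thermometer" (11 letters)
Left-to-right scan:
  (1) 'th' (digraph)
  (2) 'e' (letter)
  (3) 'r' (letter)
  (4) 'm' (letter)
  (5) 'o' (letter)
  (6) 'm' (letter)
  (7) 'e' (letter)
  (8) 't' (letter)
  (9) 'e' (letter)
  (10) 'r' (letter)
Units from scan: 10
Sound units = 10 units


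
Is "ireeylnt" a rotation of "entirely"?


Word: "entirely", Candidate: "ireeylnt"
Method: check if candidate is substring of word+word
"entirelyentirely" contains "ireeylnt"? No
Is rotation = No


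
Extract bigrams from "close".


Word: "close" (length 5)
Number of bigrams = 5 - 2 + 1 = 4
  Position 0: "cl"
  Position 1: "lo"
  Position 2: "os"
  Position 3: "se"
Bigrams = "cl", "lo", "os", "se"


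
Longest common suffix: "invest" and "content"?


Word 1: "invest"
Word 2: "content"
Comparing from end:
  Pos -1: 't' == 't'
  Pos -2: 's' != 'n' (stop)
LCS = "t" (length 1)


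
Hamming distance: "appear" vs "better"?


Comparing character by character (same length = 6):
  Pos 0: 'a' vs 'b' !=
  Pos 1: 'p' vs 'e' !=
  Pos 2: 'p' vs 't' !=
  Pos 3: 'e' vs 't' !=
  Pos 4: 'a' vs 'e' !=
  Pos 5: 'r' vs 'r' =
Hamming distance = 5


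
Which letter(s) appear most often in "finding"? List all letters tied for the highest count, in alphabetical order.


Word: "finding"
Letter counts:
  'd': 1
  'f': 1
  'g': 1
  'i': 2
  'n': 2
Maximum count = 2
Most frequent = 'i', 'n' (2 times each)


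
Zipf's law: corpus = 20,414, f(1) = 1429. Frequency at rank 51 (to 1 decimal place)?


Zipf's law: f(r) = f(1) / r
f(1) = 1429
f(51) = 1429 / 51
= 28.0 occurrences


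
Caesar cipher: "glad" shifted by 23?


Word: "glad"
Shift: 23
Each letter → (letter + shift) mod 26:
  'g' (6) + 23 = 3 → 'd'
  'l' (11) + 23 = 8 → 'i'
  'a' (0) + 23 = 23 → 'x'
  'd' (3) + 23 = 0 → 'a'
Result = "dixa"


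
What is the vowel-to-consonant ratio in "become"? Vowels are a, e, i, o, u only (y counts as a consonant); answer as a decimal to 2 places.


Word: "become"
Vowels (a,e,i,o,u): 3
Consonants: 3
Ratio = 3/3
= 1.00


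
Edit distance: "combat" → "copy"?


Word 1: "combat" (length 6)
Word 2: "copy" (length 4)
One optimal edit sequence (insert/delete/substitute each cost 1):
  1. keep 'c'
  2. keep 'o'
  3. delete 'm'  (+1)
  4. delete 'b'  (+1)
  5. substitute 'a' -> 'p'  (+1)
  6. substitute 't' -> 'y'  (+1)
Total edit operations: 4
Edit distance = 4


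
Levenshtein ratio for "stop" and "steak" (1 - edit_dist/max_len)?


Word 1: "stop" (length 4)
Word 2: "steak" (length 5)
One optimal edit sequence:
  1. keep 's'
  2. keep 't'
  3. insert 'e'  (+1)
  4. substitute 'o' -> 'a'  (+1)
  5. substitute 'p' -> 'k'  (+1)
Edit distance = 3
Max length = max(4, 5) = 5
Similarity = 1 - 3/5
= 0.4000


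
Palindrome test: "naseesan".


Word: "naseesan"
Reversed: "naseesan"
Forward == Backward? naseesan == naseesan
Palindrome = Yes


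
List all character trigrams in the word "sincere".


Word: "sincere" (length 7)
Number of trigrams = 7 - 3 + 1 = 5
  Position 0: "sin"
  Position 1: "inc"
  Position 2: "nce"
  Position 3: "cer"
  Position 4: "ere"
Trigrams = "sin", "inc", "nce", "cer", "ere"


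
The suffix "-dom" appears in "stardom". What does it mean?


Suffix: -dom
Example: stardom (star + -dom)
Meaning = state / realm


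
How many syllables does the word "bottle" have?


Word: "bottle"
Syllable breakdown: bot · tle
Counting: 2 parts
= 2 syllables


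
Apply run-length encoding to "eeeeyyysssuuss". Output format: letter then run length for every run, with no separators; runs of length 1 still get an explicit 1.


String: "eeeeyyysssuuss"
Scanning for consecutive runs:
  'e' x 4
  'y' x 3
  's' x 3
  'u' x 2
  's' x 2
RLE = "e4y3s3u2s2"


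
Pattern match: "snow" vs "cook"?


Pattern of "snow": [0, 1, 2, 3]
Pattern of "cook": [0, 1, 1, 2]
Patterns do not match
Same pattern = No


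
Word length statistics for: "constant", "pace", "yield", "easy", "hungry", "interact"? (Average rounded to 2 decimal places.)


Lengths: "constant"=8, "pace"=4, "yield"=5, "easy"=4, "hungry"=6, "interact"=8
Sum = 35, Count = 6
Average = 35/6 = 5.83
= avg=5.83, min=4, max=8


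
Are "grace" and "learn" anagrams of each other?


Word 1: "grace" → sorted: acegr
Word 2: "learn" → sorted: aelnr
Same letters? acegr != aelnr
Anagram = No


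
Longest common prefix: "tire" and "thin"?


Word 1: "tire"
Word 2: "thin"
Comparing from start:
  Pos 0: 't' == 't'
  Pos 1: 'i' != 'h' (stop)
LCP = "t" (length 1)


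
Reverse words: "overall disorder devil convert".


Original: "overall disorder devil convert"
Words (1..n): overall | disorder | devil | convert
Reversed (n..1): convert | devil | disorder | overall
Result = "convert devil disorder overall"


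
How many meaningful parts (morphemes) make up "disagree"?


Word: "disagree"
Morphemes: dis- + agree
Each morpheme carries meaning
= 2 morphemes


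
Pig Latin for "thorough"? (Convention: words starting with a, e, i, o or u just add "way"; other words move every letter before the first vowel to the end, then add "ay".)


Word: "thorough"
Starts with consonant(s) → move to end, add 'ay'
Consonant cluster: "th"
Pig Latin = "oroughthay"


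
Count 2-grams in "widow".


Word: "widow" (length 5)
Number of 2-grams = length - 2 + 1 = 5 - 2 + 1
= 4


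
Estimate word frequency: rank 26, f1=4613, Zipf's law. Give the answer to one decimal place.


Zipf's law: f(r) = f(1) / r
f(1) = 4613
f(26) = 4613 / 26
= 177.4 occurrences


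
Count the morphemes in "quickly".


Word: "quickly"
Morphemes: quick / -ly
Each morpheme carries meaning
= 2 morphemes


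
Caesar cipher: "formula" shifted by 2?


Word: "formula"
Shift: 2
Each letter → (letter + shift) mod 26:
  'f' (5) + 2 = 7 → 'h'
  'o' (14) + 2 = 16 → 'q'
  'r' (17) + 2 = 19 → 't'
  'm' (12) + 2 = 14 → 'o'
  'u' (20) + 2 = 22 → 'w'
  'l' (11) + 2 = 13 → 'n'
  'a' (0) + 2 = 2 → 'c'
Result = "hqtownc"


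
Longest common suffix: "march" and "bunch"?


Word 1: "march"
Word 2: "bunch"
Comparing from end:
  Pos -1: 'h' == 'h'
  Pos -2: 'c' == 'c'
  Pos -3: 'r' != 'n' (stop)
LCS = "ch" (length 2)


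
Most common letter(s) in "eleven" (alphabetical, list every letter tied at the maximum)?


Word: "eleven"
Letter counts:
  'e': 3
  'l': 1
  'n': 1
  'v': 1
Maximum count = 3
Most frequent = 'e' (3 times each)


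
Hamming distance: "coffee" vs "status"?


Comparing character by character (same length = 6):
  Pos 0: 'c' vs 's' !=
  Pos 1: 'o' vs 't' !=
  Pos 2: 'f' vs 'a' !=
  Pos 3: 'f' vs 't' !=
  Pos 4: 'e' vs 'u' !=
  Pos 5: 'e' vs 's' !=
Hamming distance = 6


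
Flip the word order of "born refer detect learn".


Original: "born refer detect learn"
Words (1..n): born | refer | detect | learn
Reversed (n..1): learn | detect | refer | born
Result = "learn detect refer born"


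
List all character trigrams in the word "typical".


Word: "typical" (length 7)
Number of trigrams = 7 - 3 + 1 = 5
  Position 0: "typ"
  Position 1: "ypi"
  Position 2: "pic"
  Position 3: "ica"
  Position 4: "cal"
Trigrams = "typ", "ypi", "pic", "ica", "cal"


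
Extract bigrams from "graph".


Word: "graph" (length 5)
Number of bigrams = 5 - 2 + 1 = 4
  Position 0: "gr"
  Position 1: "ra"
  Position 2: "ap"
  Position 3: "ph"
Bigrams = "gr", "ra", "ap", "ph"


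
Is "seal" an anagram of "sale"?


Word 1: "sale" → sorted: aels
Word 2: "seal" → sorted: aels
Same letters? aels == aels
Anagram = Yes


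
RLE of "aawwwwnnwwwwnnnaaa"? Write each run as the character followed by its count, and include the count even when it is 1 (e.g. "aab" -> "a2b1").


String: "aawwwwnnwwwwnnnaaa"
Scanning for consecutive runs:
  'a' x 2
  'w' x 4
  'n' x 2
  'w' x 4
  'n' x 3
  'a' x 3
RLE = "a2w4n2w4n3a3"


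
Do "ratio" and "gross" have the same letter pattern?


Pattern of "ratio": [0, 1, 2, 3, 4]
Pattern of "gross": [0, 1, 2, 3, 3]
Patterns do not match
Same pattern = No


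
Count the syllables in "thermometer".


Word: "thermometer"
Syllable breakdown: ther · mom · e · ter
Counting: 4 parts
= 4 syllables


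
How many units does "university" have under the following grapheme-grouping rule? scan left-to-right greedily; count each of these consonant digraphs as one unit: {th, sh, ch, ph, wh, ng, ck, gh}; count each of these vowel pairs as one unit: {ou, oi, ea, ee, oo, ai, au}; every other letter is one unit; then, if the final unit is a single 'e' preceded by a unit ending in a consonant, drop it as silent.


Word: "university" (10 letters)
Left-to-right scan:
  [1] 'u' (letter)
  [2] 'n' (letter)
  [3] 'i' (letter)
  [4] 'v' (letter)
  [5] 'e' (letter)
  [6] 'r' (letter)
  [7] 's' (letter)
  [8] 'i' (letter)
  [9] 't' (letter)
  [10] 'y' (letter)
Units from scan: 10
Sound units = 10 units


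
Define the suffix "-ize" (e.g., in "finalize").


Suffix: -ize
Example: finalize = final + -ize
Meaning = to make


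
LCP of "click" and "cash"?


Word 1: "click"
Word 2: "cash"
Comparing from start:
  Pos 0: 'c' == 'c'
  Pos 1: 'l' != 'a' (stop)
LCP = "c" (length 1)


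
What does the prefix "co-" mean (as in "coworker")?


Prefix: co-
Example: coworker = co- + worker
Meaning = together


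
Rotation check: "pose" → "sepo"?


Word: "pose", Candidate: "sepo"
Method: check if candidate is substring of word+word
"posepose" contains "sepo"? Yes
Is rotation = Yes


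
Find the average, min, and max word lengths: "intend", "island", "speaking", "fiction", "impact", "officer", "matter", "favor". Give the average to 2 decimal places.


Lengths: "intend"=6, "island"=6, "speaking"=8, "fiction"=7, "impact"=6, "officer"=7, "matter"=6, "favor"=5
Sum = 51, Count = 8
Average = 51/8 = 6.38
= avg=6.38, min=5, max=8


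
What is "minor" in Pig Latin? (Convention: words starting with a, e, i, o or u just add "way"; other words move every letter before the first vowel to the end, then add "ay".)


Word: "minor"
Starts with consonant(s) → move to end, add 'ay'
Consonant cluster: "m"
Pig Latin = "inormay"


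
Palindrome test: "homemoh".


Word: "homemoh"
Reversed: "homemoh"
Forward == Backward? homemoh == homemoh
Palindrome = Yes


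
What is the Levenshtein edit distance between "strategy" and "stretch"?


Word 1: "strategy" (length 8)
Word 2: "stretch" (length 7)
One optimal edit sequence (insert/delete/substitute each cost 1):
  1. keep 's'
  2. keep 't'
  3. keep 'r'
  4. substitute 'a' -> 'e'  (+1)
  5. keep 't'
  6. delete 'e'  (+1)
  7. substitute 'g' -> 'c'  (+1)
  8. substitute 'y' -> 'h'  (+1)
Total edit operations: 4
Edit distance = 4


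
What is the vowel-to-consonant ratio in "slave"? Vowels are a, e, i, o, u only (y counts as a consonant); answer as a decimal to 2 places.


Word: "slave"
Vowels (a,e,i,o,u): 2
Consonants: 3
Ratio = 2/3
= 0.67


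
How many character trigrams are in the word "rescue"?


Word: "rescue" (length 6)
Number of 3-grams = length - 3 + 1 = 6 - 3 + 1
= 4


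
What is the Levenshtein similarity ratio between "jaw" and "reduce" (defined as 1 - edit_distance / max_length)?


Word 1: "jaw" (length 3)
Word 2: "reduce" (length 6)
One optimal edit sequence:
  1. insert 'r'  (+1)
  2. insert 'e'  (+1)
  3. insert 'd'  (+1)
  4. substitute 'j' -> 'u'  (+1)
  5. substitute 'a' -> 'c'  (+1)
  6. substitute 'w' -> 'e'  (+1)
Edit distance = 6
Max length = max(3, 6) = 6
Similarity = 1 - 6/6
= 0.0000


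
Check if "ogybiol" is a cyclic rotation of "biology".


Word: "biology", Candidate: "ogybiol"
Method: check if candidate is substring of word+word
"biologybiology" contains "ogybiol"? Yes
Is rotation = Yes


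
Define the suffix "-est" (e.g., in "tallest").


Suffix: -est
Example: tallest = tall + -est
Meaning = most


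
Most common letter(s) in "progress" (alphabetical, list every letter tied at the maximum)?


Word: "progress"
Letter counts:
  'e': 1
  'g': 1
  'o': 1
  'p': 1
  'r': 2
  's': 2
Maximum count = 2
Most frequent = 'r', 's' (2 times each)


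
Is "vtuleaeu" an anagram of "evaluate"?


Word 1: "evaluate" → sorted: aaeeltuv
Word 2: "vtuleaeu" → sorted: aeeltuuv
Same letters? aaeeltuv != aeeltuuv
Anagram = No


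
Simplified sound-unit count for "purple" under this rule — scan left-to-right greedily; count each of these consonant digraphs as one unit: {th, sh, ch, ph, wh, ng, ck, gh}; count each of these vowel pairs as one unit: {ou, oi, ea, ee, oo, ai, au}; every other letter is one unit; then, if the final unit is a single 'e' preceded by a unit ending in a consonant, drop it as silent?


Word: "purple" (6 letters)
Left-to-right scan:
  (1) 'p' (letter)
  (2) 'u' (letter)
  (3) 'r' (letter)
  (4) 'p' (letter)
  (5) 'l' (letter)
  (6) 'e' (letter)
Units from scan: 6
Final unit is 'e' after a consonant -> drop as silent (-1)
Sound units = 5 units


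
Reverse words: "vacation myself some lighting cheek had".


Original: "vacation myself some lighting cheek had"
Words (1..n): vacation | myself | some | lighting | cheek | had
Reversed (n..1): had | cheek | lighting | some | myself | vacation
Result = "had cheek lighting some myself vacation"


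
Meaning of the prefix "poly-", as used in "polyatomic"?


Prefix: poly-
Example: polyatomic (poly- + atomic)
Meaning = many


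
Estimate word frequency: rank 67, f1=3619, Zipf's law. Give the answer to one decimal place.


Zipf's law: f(r) = f(1) / r
f(1) = 3619
f(67) = 3619 / 67
= 54.0 occurrences


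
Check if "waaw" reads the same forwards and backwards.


Word: "waaw"
Reversed: "waaw"
Forward == Backward? waaw == waaw
Palindrome = Yes


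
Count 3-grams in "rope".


Word: "rope" (length 4)
Number of 3-grams = length - 3 + 1 = 4 - 3 + 1
= 2


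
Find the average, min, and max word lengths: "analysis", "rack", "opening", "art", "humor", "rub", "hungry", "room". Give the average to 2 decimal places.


Lengths: "analysis"=8, "rack"=4, "opening"=7, "art"=3, "humor"=5, "rub"=3, "hungry"=6, "room"=4
Sum = 40, Count = 8
Average = 40/8 = 5.00
= avg=5.00, min=3, max=8


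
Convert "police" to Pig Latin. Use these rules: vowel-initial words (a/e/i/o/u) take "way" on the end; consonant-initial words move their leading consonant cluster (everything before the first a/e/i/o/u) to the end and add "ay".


Word: "police"
Starts with consonant(s) → move to end, add 'ay'
Consonant cluster: "p"
Pig Latin = "olicepay"


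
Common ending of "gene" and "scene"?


Word 1: "gene"
Word 2: "scene"
Comparing from end:
  Pos -1: 'e' == 'e'
  Pos -2: 'n' == 'n'
  Pos -3: 'e' == 'e'
  Pos -4: 'g' != 'c' (stop)
LCS = "ene" (length 3)


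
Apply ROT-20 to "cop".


Word: "cop"
Shift: 20
Each letter → (letter + shift) mod 26:
  'c' (2) + 20 = 22 → 'w'
  'o' (14) + 20 = 8 → 'i'
  'p' (15) + 20 = 9 → 'j'
Result = "wij"


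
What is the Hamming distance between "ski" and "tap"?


Comparing character by character (same length = 3):
  Pos 0: 's' vs 't' !=
  Pos 1: 'k' vs 'a' !=
  Pos 2: 'i' vs 'p' !=
Hamming distance = 3


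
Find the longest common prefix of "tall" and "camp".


Word 1: "tall"
Word 2: "camp"
Comparing from start:
  Pos 0: 't' != 'c' (stop)
LCP = "" (length 0)


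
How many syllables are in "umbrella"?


Word: "umbrella"
Syllable breakdown: um-brel-la
Counting: 3 parts
= 3 syllables


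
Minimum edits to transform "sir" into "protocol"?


Word 1: "sir" (length 3)
Word 2: "protocol" (length 8)
One optimal edit sequence (insert/delete/substitute each cost 1):
  1. insert 'p'  (+1)
  2. insert 'r'  (+1)
  3. insert 'o'  (+1)
  4. insert 't'  (+1)
  5. insert 'o'  (+1)
  6. substitute 's' -> 'c'  (+1)
  7. substitute 'i' -> 'o'  (+1)
  8. substitute 'r' -> 'l'  (+1)
Total edit operations: 8
Edit distance = 8


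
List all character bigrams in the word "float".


Word: "float" (length 5)
Number of bigrams = 5 - 2 + 1 = 4
  Position 0: "fl"
  Position 1: "lo"
  Position 2: "oa"
  Position 3: "at"
Bigrams = "fl", "lo", "oa", "at"


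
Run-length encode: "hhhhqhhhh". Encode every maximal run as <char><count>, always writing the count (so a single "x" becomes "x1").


String: "hhhhqhhhh"
Scanning for consecutive runs:
  'h' x 4
  'q' x 1
  'h' x 4
RLE = "h4q1h4"


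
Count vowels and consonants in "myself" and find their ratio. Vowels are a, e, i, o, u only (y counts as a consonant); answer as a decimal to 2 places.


Word: "myself"
Vowels (a,e,i,o,u): 1
Consonants: 5
Ratio = 1/5
= 0.20


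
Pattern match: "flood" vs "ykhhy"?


Pattern of "flood": [0, 1, 2, 2, 3]
Pattern of "ykhhy": [0, 1, 2, 2, 0]
Patterns do not match
Same pattern = No


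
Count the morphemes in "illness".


Word: "illness"
Morphemes: ill / -ness
Each morpheme carries meaning
= 2 morphemes


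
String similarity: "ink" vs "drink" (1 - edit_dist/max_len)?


Word 1: "ink" (length 3)
Word 2: "drink" (length 5)
One optimal edit sequence:
  1. insert 'd'  (+1)
  2. insert 'r'  (+1)
  3. keep 'i'
  4. keep 'n'
  5. keep 'k'
Edit distance = 2
Max length = max(3, 5) = 5
Similarity = 1 - 2/5
= 0.6000


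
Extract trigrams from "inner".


Word: "inner" (length 5)
Number of trigrams = 5 - 3 + 1 = 3
  Position 0: "inn"
  Position 1: "nne"
  Position 2: "ner"
Trigrams = "inn", "nne", "ner"


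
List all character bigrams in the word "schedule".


Word: "schedule" (length 8)
Number of bigrams = 8 - 2 + 1 = 7
  Position 0: "sc"
  Position 1: "ch"
  Position 2: "he"
  Position 3: "ed"
  Position 4: "du"
  Position 5: "ul"
  Position 6: "le"
Bigrams = "sc", "ch", "he", "ed", "du", "ul", "le"


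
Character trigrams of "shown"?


Word: "shown" (length 5)
Number of trigrams = 5 - 3 + 1 = 3
  Position 0: "sho"
  Position 1: "how"
  Position 2: "own"
Trigrams = "sho", "how", "own"


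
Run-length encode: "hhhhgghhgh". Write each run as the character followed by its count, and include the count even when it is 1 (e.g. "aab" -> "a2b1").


String: "hhhhgghhgh"
Scanning for consecutive runs:
  'h' x 4
  'g' x 2
  'h' x 2
  'g' x 1
  'h' x 1
RLE = "h4g2h2g1h1"


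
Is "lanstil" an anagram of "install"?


Word 1: "install" → sorted: aillnst
Word 2: "lanstil" → sorted: aillnst
Same letters? aillnst == aillnst
Anagram = Yes


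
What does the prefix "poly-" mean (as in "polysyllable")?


Prefix: poly-
As in: polysyllable -> poly- + syllable
Meaning = many


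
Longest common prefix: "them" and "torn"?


Word 1: "them"
Word 2: "torn"
Comparing from start:
  Pos 0: 't' == 't'
  Pos 1: 'h' != 'o' (stop)
LCP = "t" (length 1)


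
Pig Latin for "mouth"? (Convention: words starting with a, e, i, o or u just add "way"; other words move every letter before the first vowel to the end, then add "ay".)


Word: "mouth"
Starts with consonant(s) → move to end, add 'ay'
Consonant cluster: "m"
Pig Latin = "outhmay"


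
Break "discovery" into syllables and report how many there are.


Word: "discovery"
Syllable breakdown: dis-cov-er-y
Counting: 4 parts
= 4 syllables


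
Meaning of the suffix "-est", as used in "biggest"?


Suffix: -est
Example: biggest (big + -est, with a spelling change)
Meaning = most


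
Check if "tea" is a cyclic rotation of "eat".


Word: "eat", Candidate: "tea"
Method: check if candidate is substring of word+word
"eateat" contains "tea"? Yes
Is rotation = Yes


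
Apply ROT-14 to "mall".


Word: "mall"
Shift: 14
Each letter → (letter + shift) mod 26:
  'm' (12) + 14 = 0 → 'a'
  'a' (0) + 14 = 14 → 'o'
  'l' (11) + 14 = 25 → 'z'
  'l' (11) + 14 = 25 → 'z'
Result = "aozz"


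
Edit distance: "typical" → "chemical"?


Word 1: "typical" (length 7)
Word 2: "chemical" (length 8)
One optimal edit sequence (insert/delete/substitute each cost 1):
  1. insert 'c'  (+1)
  2. substitute 't' -> 'h'  (+1)
  3. substitute 'y' -> 'e'  (+1)
  4. substitute 'p' -> 'm'  (+1)
  5. keep 'i'
  6. keep 'c'
  7. keep 'a'
  8. keep 'l'
Total edit operations: 4
Edit distance = 4


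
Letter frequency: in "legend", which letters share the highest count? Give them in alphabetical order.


Word: "legend"
Letter counts:
  'd': 1
  'e': 2
  'g': 1
  'l': 1
  'n': 1
Maximum count = 2
Most frequent = 'e' (2 times each)


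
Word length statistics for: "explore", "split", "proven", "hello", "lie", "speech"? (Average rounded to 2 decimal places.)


Lengths: "explore"=7, "split"=5, "proven"=6, "hello"=5, "lie"=3, "speech"=6
Sum = 32, Count = 6
Average = 32/6 = 5.33
= avg=5.33, min=3, max=7


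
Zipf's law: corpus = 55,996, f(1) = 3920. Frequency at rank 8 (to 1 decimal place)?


Zipf's law: f(r) = f(1) / r
f(1) = 3920
f(8) = 3920 / 8
= 490.0 occurrences


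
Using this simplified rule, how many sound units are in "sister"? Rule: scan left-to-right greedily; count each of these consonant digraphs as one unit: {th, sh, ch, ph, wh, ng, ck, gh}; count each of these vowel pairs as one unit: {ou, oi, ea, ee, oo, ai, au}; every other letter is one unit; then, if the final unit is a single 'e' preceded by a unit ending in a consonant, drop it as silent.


Word: "sister" (6 letters)
Left-to-right scan:
  (1) 's' (letter)
  (2) 'i' (letter)
  (3) 's' (letter)
  (4) 't' (letter)
  (5) 'e' (letter)
  (6) 'r' (letter)
Units from scan: 6
Sound units = 6 units


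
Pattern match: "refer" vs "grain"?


Pattern of "refer": [0, 1, 2, 1, 0]
Pattern of "grain": [0, 1, 2, 3, 4]
Patterns do not match
Same pattern = No


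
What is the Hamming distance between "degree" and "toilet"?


Comparing character by character (same length = 6):
  Pos 0: 'd' vs 't' !=
  Pos 1: 'e' vs 'o' !=
  Pos 2: 'g' vs 'i' !=
  Pos 3: 'r' vs 'l' !=
  Pos 4: 'e' vs 'e' =
  Pos 5: 'e' vs 't' !=
Hamming distance = 5


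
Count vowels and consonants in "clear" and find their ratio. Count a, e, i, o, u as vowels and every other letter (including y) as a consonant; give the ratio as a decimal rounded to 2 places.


Word: "clear"
Vowels (a,e,i,o,u): 2
Consonants: 3
Ratio = 2/3
= 0.67


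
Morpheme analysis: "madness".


Word: "madness"
Morphemes: mad / -ness
Each morpheme carries meaning
= 2 morphemes


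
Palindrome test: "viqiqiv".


Word: "viqiqiv"
Reversed: "viqiqiv"
Forward == Backward? viqiqiv == viqiqiv
Palindrome = Yes


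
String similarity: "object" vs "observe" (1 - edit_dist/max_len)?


Word 1: "object" (length 6)
Word 2: "observe" (length 7)
One optimal edit sequence:
  1. keep 'o'
  2. keep 'b'
  3. substitute 'j' -> 's'  (+1)
  4. keep 'e'
  5. insert 'r'  (+1)
  6. substitute 'c' -> 'v'  (+1)
  7. substitute 't' -> 'e'  (+1)
Edit distance = 4
Max length = max(6, 7) = 7
Similarity = 1 - 4/7
= 0.4286


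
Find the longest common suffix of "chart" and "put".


Word 1: "chart"
Word 2: "put"
Comparing from end:
  Pos -1: 't' == 't'
  Pos -2: 'r' != 'u' (stop)
LCS = "t" (length 1)


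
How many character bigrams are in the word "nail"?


Word: "nail" (length 4)
Number of 2-grams = length - 2 + 1 = 4 - 2 + 1
= 3


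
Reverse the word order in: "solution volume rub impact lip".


Original: "solution volume rub impact lip"
Words (1..n): solution | volume | rub | impact | lip
Reversed (n..1): lip | impact | rub | volume | solution
Result = "lip impact rub volume solution"


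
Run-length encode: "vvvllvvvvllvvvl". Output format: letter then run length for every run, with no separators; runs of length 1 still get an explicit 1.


String: "vvvllvvvvllvvvl"
Scanning for consecutive runs:
  'v' x 3
  'l' x 2
  'v' x 4
  'l' x 2
  'v' x 3
  'l' x 1
RLE = "v3l2v4l2v3l1"


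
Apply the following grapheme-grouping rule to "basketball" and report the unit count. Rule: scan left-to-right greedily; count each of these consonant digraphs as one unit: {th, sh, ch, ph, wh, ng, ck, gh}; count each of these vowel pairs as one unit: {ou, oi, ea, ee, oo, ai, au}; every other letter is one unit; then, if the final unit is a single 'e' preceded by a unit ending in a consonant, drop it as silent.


Word: "basketball" (10 letters)
Left-to-right scan:
  [1] 'b' (letter)
  [2] 'a' (letter)
  [3] 's' (letter)
  [4] 'k' (letter)
  [5] 'e' (letter)
  [6] 't' (letter)
  [7] 'b' (letter)
  [8] 'a' (letter)
  [9] 'l' (letter)
  [10] 'l' (letter)
Units from scan: 10
Sound units = 10 units


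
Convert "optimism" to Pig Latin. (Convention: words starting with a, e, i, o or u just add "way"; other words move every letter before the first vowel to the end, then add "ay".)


Word: "optimism"
Starts with vowel → add 'way'
Pig Latin = "optimismway"


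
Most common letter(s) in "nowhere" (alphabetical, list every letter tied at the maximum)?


Word: "nowhere"
Letter counts:
  'e': 2
  'h': 1
  'n': 1
  'o': 1
  'r': 1
  'w': 1
Maximum count = 2
Most frequent = 'e' (2 times each)


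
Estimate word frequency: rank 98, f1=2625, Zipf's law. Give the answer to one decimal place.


Zipf's law: f(r) = f(1) / r
f(1) = 2625
f(98) = 2625 / 98
= 26.8 occurrences
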